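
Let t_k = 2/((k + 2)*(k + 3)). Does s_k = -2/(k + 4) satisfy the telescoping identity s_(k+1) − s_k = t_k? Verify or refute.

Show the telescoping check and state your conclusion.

s_(k+1) = -2/(k + 5)
s_(k+1) − s_k = 2/((k + 4)*(k + 5))
(s_(k+1) − s_k) − t_k = 4*(-2*k - 7)/(k**4 + 14*k**3 + 71*k**2 + 154*k + 120)

Invalid: residual 4*(-2*k - 7)/(k**4 + 14*k**3 + 71*k**2 + 154*k + 120) ≠ 0.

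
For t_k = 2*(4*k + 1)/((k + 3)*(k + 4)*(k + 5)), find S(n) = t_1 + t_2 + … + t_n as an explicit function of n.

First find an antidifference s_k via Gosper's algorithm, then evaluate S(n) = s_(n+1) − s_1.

The ratio is (k + 3)*(4*k + 5)/((k + 6)*(4*k + 1)).
Gosper form: A/B · C(k+1)/C(k) with A=k + 3, B=k + 6, C=k + 1/4.
Need (k + 3)·f(k+1) − (k + 5)·f(k) = k + 1/4.
deg f ≤ 2 (via 1,1,1).
A polynomial solution: f(k) = k*(13*k - 5)/96.
Get s_k = R·t_k = k*(13*k - 5)/(12*(k + 3)*(k + 4)) with R(k) = B(k−1)f(k)/C(k) = k*(k + 5)*(13*k - 5)/(24*(4*k + 1)).
Δs = 2*(4*k + 1)/(k**3 + 12*k**2 + 47*k + 60), as required.
s_(n+1) = (13*n**2 + 21*n + 8)/(12*(n**2 + 9*n + 20)) and s_(1) = 1/30, so S(n) = n*(21*n + 29)/(20*(n**2 + 9*n + 20)).

S(n) = n*(21*n + 29)/(20*(n**2 + 9*n + 20))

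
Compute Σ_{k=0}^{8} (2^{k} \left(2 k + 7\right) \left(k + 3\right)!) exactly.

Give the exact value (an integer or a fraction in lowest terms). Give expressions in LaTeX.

Σ = 245248819194

t_(k+1)/t_k = 2*(k + 4)*(2*k + 9)/(2*k + 7).
Take A(k)=2*k + 8, B(k)=1, C(k)=k + 7/2.
Key eq: (2*k + 8)·f(k+1) = (1)·f(k) + (k + 7/2).
deg f ≤ 0 (via 1,0,1).
Coefficient equations give f(k) = 1/2.
So s_k = (B(k−1)f/C)·t_k = (1/(2*k + 7))·t_k = 2**k*factorial(k + 3).
s_(k+1) − s_k = 2**k*(2*k + 7)*factorial(k + 3) = t_k.
Evaluate s at k=9 and k=0: 245248819200 and 6; difference 245248819194.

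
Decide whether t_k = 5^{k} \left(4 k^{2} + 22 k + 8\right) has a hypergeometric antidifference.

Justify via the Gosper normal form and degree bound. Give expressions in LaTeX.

Compute t_(k+1)/t_k: get 5*(2*k**2 + 15*k + 17)/(2*k**2 + 11*k + 4).
Factor: A=5; B=1; C=k**2 + 11*k/2 + 2.
Need (5)·f(k+1) − (1)·f(k) = k**2 + 11*k/2 + 2.
From deg A=0, deg B=0, deg C=2: d=2.
Solve for f: f(k) = (k**2 + 3*k - 3)/4 (degree 2 ≤ 2).
So s_k = (B(k−1)f/C)·t_k = ((k**2 + 3*k - 3)/(2*(2*k**2 + 11*k + 4)))·t_k = 5**k*(k**2 + 3*k - 3).
Δs = 5**k*(4*k**2 + 22*k + 8), as required.

Yes. s_k = 5^{k} \left(k^{2} + 3 k - 3\right).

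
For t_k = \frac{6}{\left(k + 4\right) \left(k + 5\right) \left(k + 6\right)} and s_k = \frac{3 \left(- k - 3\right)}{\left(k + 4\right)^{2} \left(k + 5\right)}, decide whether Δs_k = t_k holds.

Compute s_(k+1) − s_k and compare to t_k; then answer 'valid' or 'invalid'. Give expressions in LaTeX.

s_(k+1) = 3*(-k - 4)/((k + 5)**2*(k + 6))
s_(k+1) − s_k = 3*(2*k**2 + 15*k + 26)/(k**5 + 24*k**4 + 229*k**3 + 1086*k**2 + 2560*k + 2400)
(s_(k+1) − s_k) − t_k = 3*(-3*k - 14)/(k**5 + 24*k**4 + 229*k**3 + 1086*k**2 + 2560*k + 2400)

Invalid: residual \frac{3 \left(- 3 k - 14\right)}{k^{5} + 24 k^{4} + 229 k^{3} + 1086 k^{2} + 2560 k + 2400} ≠ 0.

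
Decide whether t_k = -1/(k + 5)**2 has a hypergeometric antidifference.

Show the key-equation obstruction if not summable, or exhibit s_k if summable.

No — t_k has no hypergeometric antidifference.

Compute t_(k+1)/t_k: get (k + 5)**2/(k + 6)**2.
Take A(k)=k**2 + 10*k + 25, B(k)=k**2 + 12*k + 36, C(k)=1.
Need (k**2 + 10*k + 25)·f(k+1) − (k**2 + 10*k + 25)·f(k) = 1.
d = 0 from the (2,2,0) case.
f = c0 ⇒ A·f(k+1) − B(k−1)·f(k) − C = -1. The system {-1 = 0} is inconsistent; no antidifference.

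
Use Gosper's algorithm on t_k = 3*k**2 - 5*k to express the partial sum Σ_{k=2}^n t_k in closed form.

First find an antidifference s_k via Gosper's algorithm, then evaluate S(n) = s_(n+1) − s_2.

S(n) = n**3 - n**2 - 2*n + 2

Step 1: r(k) = (3*k**2 + k - 2)/(k*(3*k - 5)).
Normal form (A,B,C) = (1, 1, k**2 - 5*k/3).
Solve (1)·f(k+1) − (1)·f(k) = k**2 - 5*k/3.
From deg A=0, deg B=0, deg C=2: d=3.
A polynomial solution: f(k) = k*(k - 3)*(k - 1)/3.
Certificate R = B(k−1)f/C = (k - 3)*(k - 1)/(3*k - 5) gives s_k = k*(k**2 - 4*k + 3).
Check: Δs_k = k*(3*k - 5). ✓
Telescope: S(n) = s_(n+1) − s_(2) = n*(n**2 - n - 2) − (-2) = n**3 - n**2 - 2*n + 2.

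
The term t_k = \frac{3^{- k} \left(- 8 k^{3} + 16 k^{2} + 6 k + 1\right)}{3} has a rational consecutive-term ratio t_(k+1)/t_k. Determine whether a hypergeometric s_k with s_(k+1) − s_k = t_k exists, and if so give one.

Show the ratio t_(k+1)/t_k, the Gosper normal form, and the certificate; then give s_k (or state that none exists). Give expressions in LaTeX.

The ratio is (8*k**3 + 8*k**2 - 14*k - 15)/(3*(8*k**3 - 16*k**2 - 6*k - 1)).
Take A(k)=1/3, B(k)=1, C(k)=k**3 - 2*k**2 - 3*k/4 - 1/8.
Solve (1/3)·f(k+1) − (1)·f(k) = k**3 - 2*k**2 - 3*k/4 - 1/8.
From deg A=0, deg B=0, deg C=3: d=3.
Solve for f: f(k) = -3*(4*k**3 - 2*k**2 + k + 1)/8 (degree 3 ≤ 3).
Get s_k = R·t_k = (4*k**3 - 2*k**2 + k + 1)/3**k with R(k) = B(k−1)f(k)/C(k) = -3*(4*k**3 - 2*k**2 + k + 1)/(8*k**3 - 16*k**2 - 6*k - 1).
s_(k+1) − s_k = (-8*k**3 + 16*k**2 + 6*k + 1)/(3*3**k) = t_k.

s_k = 3^{- k} \left(4 k^{3} - 2 k^{2} + k + 1\right)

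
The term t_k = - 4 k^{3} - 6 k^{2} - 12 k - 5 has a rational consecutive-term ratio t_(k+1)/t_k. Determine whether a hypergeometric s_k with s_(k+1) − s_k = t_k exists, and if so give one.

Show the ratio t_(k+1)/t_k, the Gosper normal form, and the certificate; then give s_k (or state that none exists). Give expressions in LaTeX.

Ratio r(k) = (4*k**3 + 18*k**2 + 36*k + 27)/(4*k**3 + 6*k**2 + 12*k + 5).
A = 1, B = 1, C = k**3 + 3*k**2/2 + 3*k + 5/4.
Key eq: (1)·f(k+1) = (1)·f(k) + (k**3 + 3*k**2/2 + 3*k + 5/4).
Bound: deg f ≤ 4.
Solve for f: f(k) = k**2*(k**2 + 4)/4 (degree 4 ≤ 4).
R(k) = B(k−1)·f(k)/C(k) = k**2*(k**2 + 4)/((2*k + 1)*(2*k**2 + 2*k + 5)); s_k = R·t_k = k**2*(-k**2 - 4).
Verify: -4*k**3 - 6*k**2 - 12*k - 5 matches t_k.

s_k = k^{2} \left(- k^{2} - 4\right)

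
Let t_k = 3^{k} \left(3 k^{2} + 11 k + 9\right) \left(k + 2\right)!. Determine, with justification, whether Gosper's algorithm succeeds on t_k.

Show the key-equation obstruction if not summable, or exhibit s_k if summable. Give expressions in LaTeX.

Yes. s_k = 3^{k} k \left(k + 2\right)!.

Ratio r(k) = 3*(3*k**3 + 26*k**2 + 74*k + 69)/(3*k**2 + 11*k + 9).
Gosper form: A/B · C(k+1)/C(k) with A=3*k + 9, B=1, C=k**2 + 11*k/3 + 3.
Key eq: (3*k + 9)·f(k+1) = (1)·f(k) + (k**2 + 11*k/3 + 3).
deg f ≤ 1 (via 1,0,2).
Coefficient equations give f(k) = k/3.
Certificate R = B(k−1)f/C = k/(3*k**2 + 11*k + 9) gives s_k = 3**k*k*factorial(k + 2).
Δs = 3**k*(3*k**2 + 11*k + 9)*factorial(k + 2), as required.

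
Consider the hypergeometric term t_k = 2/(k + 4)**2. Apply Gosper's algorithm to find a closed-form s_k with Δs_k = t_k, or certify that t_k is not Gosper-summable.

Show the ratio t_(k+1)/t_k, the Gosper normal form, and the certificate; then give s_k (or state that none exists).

r(k) = (k + 4)**2/(k + 5)**2 after simplifying.
So A=k**2 + 8*k + 16 and B=k**2 + 10*k + 25, with C=1.
Solve (k**2 + 8*k + 16)·f(k+1) − (k**2 + 8*k + 16)·f(k) = 1.
Degrees (2,2,0) ⇒ d ≤ 0.
f = c0 ⇒ A·f(k+1) − B(k−1)·f(k) − C = -1. The system {-1 = 0} is inconsistent; no antidifference.

not Gosper-summable; s_k does not exist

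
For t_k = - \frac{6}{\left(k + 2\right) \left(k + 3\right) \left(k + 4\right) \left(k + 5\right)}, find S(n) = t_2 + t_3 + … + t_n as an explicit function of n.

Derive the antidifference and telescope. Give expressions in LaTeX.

Ratio r(k) = (k + 2)/(k + 6).
Factor: A=k + 2; B=k + 6; C=1.
Need (k + 2)·f(k+1) − (k + 5)·f(k) = 1.
deg f ≤ 3 (via 1,1,0).
Coefficient equations give f(k) = k*(k**2 + 9*k + 26)/72.
So s_k = (B(k−1)f/C)·t_k = (k*(k + 5)*(k**2 + 9*k + 26)/72)·t_k = k*(-k**2 - 9*k - 26)/(12*(k + 2)*(k + 3)*(k + 4)).
Check: Δs_k = -6/(k**4 + 14*k**3 + 71*k**2 + 154*k + 120). ✓
Σ_(k=2)^n t_k = s_(n+1) − s_(2) = ((-n**3 - 12*n**2 - 47*n - 36)/(12*(n**3 + 12*n**2 + 47*n + 60))) − (-1/15), i.e. (-n**3 - 12*n**2 - 47*n + 60)/(60*(n**3 + 12*n**2 + 47*n + 60)).

S(n) = \frac{- n^{3} - 12 n^{2} - 47 n + 60}{60 \left(n^{3} + 12 n^{2} + 47 n + 60\right)}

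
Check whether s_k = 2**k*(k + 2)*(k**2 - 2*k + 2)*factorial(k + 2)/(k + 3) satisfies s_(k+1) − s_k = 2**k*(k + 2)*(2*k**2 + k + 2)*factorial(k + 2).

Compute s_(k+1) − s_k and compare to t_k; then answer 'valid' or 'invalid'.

s_(k+1) = 2**(k + 1)*(k + 3)*(k**2 + 1)*factorial(k + 3)/(k + 4)
s_(k+1) − s_k = 2**k*(2*k**5 + 17*k**4 + 52*k**3 + 74*k**2 + 58*k + 38)*factorial(k + 2)/((k + 3)*(k + 4))
(s_(k+1) − s_k) − t_k = -2**k*(2*k**4 + 11*k**3 + 18*k**2 + 18*k + 10)*factorial(k + 2)/((k + 3)*(k + 4))

Invalid: residual -2**k*(2*k**4 + 11*k**3 + 18*k**2 + 18*k + 10)*factorial(k + 2)/((k + 3)*(k + 4)) ≠ 0.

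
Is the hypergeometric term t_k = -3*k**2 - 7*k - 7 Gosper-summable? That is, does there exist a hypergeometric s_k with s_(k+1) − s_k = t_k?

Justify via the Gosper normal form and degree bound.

Yes. s_k = k*(-k**2 - 2*k - 4).

Step 1: r(k) = (3*k**2 + 13*k + 17)/(3*k**2 + 7*k + 7).
Normal form (A,B,C) = (1, 1, k**2 + 7*k/3 + 7/3).
Key eq: (1)·f(k+1) = (1)·f(k) + (k**2 + 7*k/3 + 7/3).
d = 3 from the (0,0,2) case.
A polynomial solution: f(k) = k*(k**2 + 2*k + 4)/3.
Certificate R = B(k−1)f/C = k*(k**2 + 2*k + 4)/(3*k**2 + 7*k + 7) gives s_k = k*(-k**2 - 2*k - 4).
Δs = -3*k**2 - 7*k - 7, as required.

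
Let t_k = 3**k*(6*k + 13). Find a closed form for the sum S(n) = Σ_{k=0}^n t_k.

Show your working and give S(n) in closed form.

S(n) = 9*3**n*n + 15*3**n - 2

Ratio r(k) = 3*(6*k + 19)/(6*k + 13).
Gosper form: A/B · C(k+1)/C(k) with A=3, B=1, C=k + 13/6.
Need (3)·f(k+1) − (1)·f(k) = k + 13/6.
deg f ≤ 1 (via 0,0,1).
A polynomial solution: f(k) = (3*k + 2)/6.
So s_k = (B(k−1)f/C)·t_k = ((3*k + 2)/(6*k + 13))·t_k = 3**k*(3*k + 2).
Δs = 3**k*(6*k + 13), as required.
Evaluate: s_(n+1) = 3**(n + 1)*(3*n + 5); subtract s_(0) = 2 ⇒ S(n) = 9*3**n*n + 15*3**n - 2.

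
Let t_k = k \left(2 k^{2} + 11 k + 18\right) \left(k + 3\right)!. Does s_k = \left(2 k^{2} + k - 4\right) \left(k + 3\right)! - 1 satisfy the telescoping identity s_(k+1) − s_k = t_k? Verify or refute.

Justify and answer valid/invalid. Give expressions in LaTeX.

s_(k+1) = (k + 2*(k + 1)**2 - 3)*factorial(k + 4) - 1
s_(k+1) − s_k = k*(2*k**2 + 11*k + 18)*factorial(k + 3)
(s_(k+1) − s_k) − t_k = 0

Valid — Δs_k = t_k.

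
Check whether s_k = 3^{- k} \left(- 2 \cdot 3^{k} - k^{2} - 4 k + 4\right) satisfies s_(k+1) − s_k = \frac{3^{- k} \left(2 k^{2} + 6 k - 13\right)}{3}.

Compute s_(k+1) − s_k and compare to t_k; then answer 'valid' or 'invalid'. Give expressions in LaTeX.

s_(k+1) = (-6*3**k - 4*k - (k + 1)**2)/(3*3**k)
s_(k+1) − s_k = (2*k**2 + 6*k - 13)/(3*3**k)
(s_(k+1) − s_k) − t_k = 0

Valid — Δs_k = t_k.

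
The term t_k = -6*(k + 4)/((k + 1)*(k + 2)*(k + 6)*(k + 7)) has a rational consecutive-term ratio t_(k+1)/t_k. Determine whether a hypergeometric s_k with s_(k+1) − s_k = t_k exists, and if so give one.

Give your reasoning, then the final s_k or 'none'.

s_k = k*(-k - 7)/(2*(k**2 + 7*k + 6))

Ratio r(k) = (k + 1)*(k + 5)*(k + 6)/((k + 3)*(k + 4)*(k + 8)).
Take A(k)=k + 1, B(k)=k + 8, C(k)=k**4 + 16*k**3 + 95*k**2 + 248*k + 240.
f must satisfy (k + 1)·f(k+1) − (k + 7)·f(k) = k**4 + 16*k**3 + 95*k**2 + 248*k + 240.
deg f ≤ 6 (via 1,1,4).
Solve for f: f(k) = k*(k + 2)*(k + 3)*(k + 4)*(k + 5)*(k + 7)/12 (degree 6 ≤ 6).
Get s_k = R·t_k = k*(-k - 7)/(2*(k**2 + 7*k + 6)) with R(k) = B(k−1)f(k)/C(k) = k*(k + 2)*(k + 7)**2/(12*(k + 4)).
Δs = 6*(-k - 4)/(k**4 + 16*k**3 + 83*k**2 + 152*k + 84), as required.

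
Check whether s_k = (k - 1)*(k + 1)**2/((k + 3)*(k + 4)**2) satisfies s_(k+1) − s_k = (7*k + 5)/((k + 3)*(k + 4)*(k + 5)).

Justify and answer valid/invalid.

Invalid: residual 3*(k**3 - 2*k**2 - 34*k - 25)/(k**5 + 21*k**4 + 175*k**3 + 723*k**2 + 1480*k + 1200) ≠ 0.

s_(k+1) = k*(k + 2)**2/((k + 4)*(k + 5)**2)
s_(k+1) − s_k = (10*k**3 + 62*k**2 + 83*k + 25)/(k**5 + 21*k**4 + 175*k**3 + 723*k**2 + 1480*k + 1200)
(s_(k+1) − s_k) − t_k = 3*(k**3 - 2*k**2 - 34*k - 25)/(k**5 + 21*k**4 + 175*k**3 + 723*k**2 + 1480*k + 1200)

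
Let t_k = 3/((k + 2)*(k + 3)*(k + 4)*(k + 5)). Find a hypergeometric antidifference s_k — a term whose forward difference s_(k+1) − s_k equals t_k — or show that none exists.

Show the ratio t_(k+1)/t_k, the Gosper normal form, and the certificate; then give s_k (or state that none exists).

The ratio is (k + 2)/(k + 6).
Take A(k)=k + 2, B(k)=k + 6, C(k)=1.
Set up (k + 2)·f(k+1) − (k + 5)·f(k) − (1) = 0.
From deg A=1, deg B=1, deg C=0: d=3.
Solve for f: f(k) = k*(k**2 + 9*k + 26)/72 (degree 3 ≤ 3).
So s_k = (B(k−1)f/C)·t_k = (k*(k + 5)*(k**2 + 9*k + 26)/72)·t_k = k*(k**2 + 9*k + 26)/(24*(k + 2)*(k + 3)*(k + 4)).
s_(k+1) − s_k = 3/(k**4 + 14*k**3 + 71*k**2 + 154*k + 120) = t_k.

s_k = k*(k**2 + 9*k + 26)/(24*(k + 2)*(k + 3)*(k + 4))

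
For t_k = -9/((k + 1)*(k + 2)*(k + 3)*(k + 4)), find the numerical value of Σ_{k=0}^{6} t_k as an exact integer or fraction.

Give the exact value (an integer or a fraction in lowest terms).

The ratio is (k + 1)/(k + 5).
Factor: A=k + 1; B=k + 5; C=1.
f must satisfy (k + 1)·f(k+1) − (k + 4)·f(k) = 1.
d = 3 from the (1,1,0) case.
A polynomial solution: f(k) = k*(k**2 + 6*k + 11)/18.
R(k) = B(k−1)·f(k)/C(k) = k*(k + 4)*(k**2 + 6*k + 11)/18; s_k = R·t_k = k*(-k**2 - 6*k - 11)/(2*(k + 1)*(k + 2)*(k + 3)).
Check: Δs_k = -9/(k**4 + 10*k**3 + 35*k**2 + 50*k + 24). ✓
Sum = s_(7) − s_(0); s_(7) = -119/240, s_(0) = 0 ⇒ -119/240.

Σ = -119/240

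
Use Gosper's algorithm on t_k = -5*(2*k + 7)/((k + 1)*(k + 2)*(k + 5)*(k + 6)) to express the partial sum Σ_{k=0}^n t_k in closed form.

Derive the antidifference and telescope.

S(n) = (-n**2 - 8*n - 7)/(n**2 + 8*n + 12)

Compute t_(k+1)/t_k: get (k + 1)*(k + 5)*(2*k + 9)/((k + 3)*(k + 7)*(2*k + 7)).
So A=k + 1 and B=k + 7, with C=k**3 + 21*k**2/2 + 73*k/2 + 42.
Need (k + 1)·f(k+1) − (k + 6)·f(k) = k**3 + 21*k**2/2 + 73*k/2 + 42.
Degrees (1,1,3) ⇒ d ≤ 5.
Solving with deg f ≤ 5: f(k) = k*(k + 2)*(k + 3)*(k + 4)*(k + 6)/10.
Get s_k = R·t_k = k*(-k - 6)/(k**2 + 6*k + 5) with R(k) = B(k−1)f(k)/C(k) = k*(k + 2)*(k + 6)**2/(5*(2*k + 7)).
Check: Δs_k = 5*(-2*k - 7)/(k**4 + 14*k**3 + 65*k**2 + 112*k + 60). ✓
s_(n+1) = (-n**2 - 8*n - 7)/(n**2 + 8*n + 12) and s_(0) = 0, so S(n) = (-n**2 - 8*n - 7)/(n**2 + 8*n + 12).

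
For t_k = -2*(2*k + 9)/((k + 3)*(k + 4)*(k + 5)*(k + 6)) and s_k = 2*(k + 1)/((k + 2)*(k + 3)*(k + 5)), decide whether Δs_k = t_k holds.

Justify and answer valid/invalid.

Invalid: residual 2*(3*k + 14)/(k**5 + 20*k**4 + 155*k**3 + 580*k**2 + 1044*k + 720) ≠ 0.

s_(k+1) = 2*(k + 2)/((k + 3)*(k + 4)*(k + 6))
s_(k+1) − s_k = 4*(-k**2 - 5*k - 2)/(k**5 + 20*k**4 + 155*k**3 + 580*k**2 + 1044*k + 720)
(s_(k+1) − s_k) − t_k = 2*(3*k + 14)/(k**5 + 20*k**4 + 155*k**3 + 580*k**2 + 1044*k + 720)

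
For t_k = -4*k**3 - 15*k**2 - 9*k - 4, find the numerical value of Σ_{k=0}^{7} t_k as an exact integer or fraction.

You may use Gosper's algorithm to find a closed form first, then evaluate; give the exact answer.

Compute t_(k+1)/t_k: get (4*k**3 + 27*k**2 + 51*k + 32)/(4*k**3 + 15*k**2 + 9*k + 4).
Factor: A=1; B=1; C=k**3 + 15*k**2/4 + 9*k/4 + 1.
Key eq: (1)·f(k+1) = (1)·f(k) + (k**3 + 15*k**2/4 + 9*k/4 + 1).
From deg A=0, deg B=0, deg C=3: d=4.
Coefficient equations give f(k) = k*(k**3 + 3*k**2 - 2*k + 2)/4.
Then R = B(k−1)f/C = k*(k**3 + 3*k**2 - 2*k + 2)/(4*k**3 + 15*k**2 + 9*k + 4), so s_k = R(k)·t_k = k*(-k**3 - 3*k**2 + 2*k - 2).
s_(k+1) − s_k = -4*k**3 - 15*k**2 - 9*k - 4 = t_k.
Telescoping: Σ = s_(8) − s_(0) = -5520 − (0) = -5520.

Σ = -5520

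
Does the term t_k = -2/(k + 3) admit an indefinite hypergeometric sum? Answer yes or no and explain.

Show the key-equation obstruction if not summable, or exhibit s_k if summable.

No — the linear system for f has no solution.

Compute t_(k+1)/t_k: get (k + 3)/(k + 4).
Gosper form: A/B · C(k+1)/C(k) with A=k + 3, B=k + 4, C=1.
Need (k + 3)·f(k+1) − (k + 3)·f(k) = 1.
From deg A=1, deg B=1, deg C=0: d=0.
f = c0 ⇒ A·f(k+1) − B(k−1)·f(k) − C = -1. The system {-1 = 0} is inconsistent; no antidifference.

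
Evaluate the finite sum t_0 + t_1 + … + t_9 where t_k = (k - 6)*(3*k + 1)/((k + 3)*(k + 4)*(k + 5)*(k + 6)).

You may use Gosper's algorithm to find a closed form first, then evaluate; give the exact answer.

Σ = -373/5460

r(k) = (k - 5)*(k + 3)*(3*k + 4)/((k - 6)*(k + 7)*(3*k + 1)) after simplifying.
A = k + 3, B = k + 7, C = k**2 - 17*k/3 - 2.
Solve (k + 3)·f(k+1) − (k + 6)·f(k) = k**2 - 17*k/3 - 2.
deg f ≤ 3 (via 1,1,2).
A polynomial solution: f(k) = k*(k**2 - 48*k + 7)/60.
So s_k = (B(k−1)f/C)·t_k = (k*(k + 6)*(k**2 - 48*k + 7)/(20*(k - 6)*(3*k + 1)))·t_k = k*(k**2 - 48*k + 7)/(20*(k**3 + 12*k**2 + 47*k + 60)).
Check: Δs_k = (3*k**2 - 17*k - 6)/(k**4 + 18*k**3 + 119*k**2 + 342*k + 360). ✓
Σ_(k=0)^(9) t_k = s_(10) − s_(0) = -373/5460 − (0) = -373/5460.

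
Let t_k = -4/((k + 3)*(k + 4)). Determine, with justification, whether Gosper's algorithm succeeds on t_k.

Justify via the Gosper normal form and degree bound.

Yes. s_k = -4*k/(3*k + 9).

r(k) = (k + 3)/(k + 5) after simplifying.
Factor: A=k + 3; B=k + 5; C=1.
Key eq: (k + 3)·f(k+1) = (k + 4)·f(k) + (1).
d = 1 from the (1,1,0) case.
Solving with deg f ≤ 1: f(k) = k/3.
So s_k = (B(k−1)f/C)·t_k = (k*(k + 4)/3)·t_k = -4*k/(3*k + 9).
s_(k+1) − s_k = -4/(k**2 + 7*k + 12) = t_k.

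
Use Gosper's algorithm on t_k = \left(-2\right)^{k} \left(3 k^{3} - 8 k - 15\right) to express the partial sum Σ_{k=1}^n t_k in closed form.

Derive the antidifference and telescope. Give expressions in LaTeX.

S(n) = 2 \left(-2\right)^{n} n^{3} + 2 \left(-2\right)^{n} n^{2} - 6 \left(-2\right)^{n} n - 12 \left(-2\right)^{n} + 12

r(k) = 2*(-8*k + 3*(k + 1)**3 - 23)/(-3*k**3 + 8*k + 15) after simplifying.
Gosper form: A/B · C(k+1)/C(k) with A=-2, B=1, C=k**3 - 8*k/3 - 5.
Key eq: (-2)·f(k+1) = (1)·f(k) + (k**3 - 8*k/3 - 5).
Degrees (0,0,3) ⇒ d ≤ 3.
A polynomial solution: f(k) = -(k - 3)*(k**2 + k + 1)/3.
Certificate R = B(k−1)f/C = -(k - 3)*(k**2 + k + 1)/(3*k**3 - 8*k - 15) gives s_k = (-2)**k*(-k**3 + 2*k**2 + 2*k + 3).
s_(k+1) − s_k = (-2)**k*(3*k**3 - 8*k - 15) = t_k.
s_(n+1) = (-2)**(n + 1)*(-n**3 - n**2 + 3*n + 6) and s_(1) = -12, so S(n) = 2*(-2)**n*n**3 + 2*(-2)**n*n**2 - 6*(-2)**n*n - 12*(-2)**n + 12.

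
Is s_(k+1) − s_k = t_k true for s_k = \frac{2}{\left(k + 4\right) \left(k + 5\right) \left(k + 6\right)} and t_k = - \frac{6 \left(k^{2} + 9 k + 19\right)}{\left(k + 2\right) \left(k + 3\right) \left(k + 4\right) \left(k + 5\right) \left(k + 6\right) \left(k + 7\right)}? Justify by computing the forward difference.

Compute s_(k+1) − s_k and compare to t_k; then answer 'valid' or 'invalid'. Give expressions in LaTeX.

Invalid: residual \frac{6 \left(4 k + 13\right)}{k^{6} + 27 k^{5} + 295 k^{4} + 1665 k^{3} + 5104 k^{2} + 8028 k + 5040} ≠ 0.

s_(k+1) = 2/((k + 5)*(k + 6)*(k + 7))
s_(k+1) − s_k = -6/((k + 4)*(k + 5)*(k + 6)*(k + 7))
(s_(k+1) − s_k) − t_k = 6*(4*k + 13)/(k**6 + 27*k**5 + 295*k**4 + 1665*k**3 + 5104*k**2 + 8028*k + 5040)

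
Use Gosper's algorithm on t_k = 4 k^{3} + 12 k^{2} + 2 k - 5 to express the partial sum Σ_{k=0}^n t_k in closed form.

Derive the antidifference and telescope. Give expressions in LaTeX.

S(n) = n^{4} + 6 n^{3} + 8 n^{2} - 2 n - 5

Compute t_(k+1)/t_k: get (4*k**3 + 24*k**2 + 38*k + 13)/(4*k**3 + 12*k**2 + 2*k - 5).
Factor: A=1; B=1; C=k**3 + 3*k**2 + k/2 - 5/4.
f must satisfy (1)·f(k+1) − (1)·f(k) = k**3 + 3*k**2 + k/2 - 5/4.
Degrees (0,0,3) ⇒ d ≤ 4.
Match coefficients ⇒ f(k) = k*(k**3 + 2*k**2 - 4*k - 4)/4.
R(k) = B(k−1)·f(k)/C(k) = k*(k**3 + 2*k**2 - 4*k - 4)/(4*k**3 + 12*k**2 + 2*k - 5); s_k = R·t_k = k*(k**3 + 2*k**2 - 4*k - 4).
Δs = 4*k**3 + 12*k**2 + 2*k - 5, as required.
Σ_(k=0)^n t_k = s_(n+1) − s_(0) = (n**4 + 6*n**3 + 8*n**2 - 2*n - 5) − (0), i.e. n**4 + 6*n**3 + 8*n**2 - 2*n - 5.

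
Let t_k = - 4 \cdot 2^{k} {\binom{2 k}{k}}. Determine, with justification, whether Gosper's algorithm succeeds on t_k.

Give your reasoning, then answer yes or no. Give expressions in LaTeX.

Compute t_(k+1)/t_k: get 4*(2*k + 1)/(k + 1).
Gosper form: A/B · C(k+1)/C(k) with A=8*k + 4, B=k + 1, C=1.
Need (8*k + 4)·f(k+1) − (k)·f(k) = 1.
deg f ≤ -1 (via 1,1,0).
d = -1 < 0 ⇒ no nonzero polynomial f; not summable.

No — t_k has no hypergeometric antidifference.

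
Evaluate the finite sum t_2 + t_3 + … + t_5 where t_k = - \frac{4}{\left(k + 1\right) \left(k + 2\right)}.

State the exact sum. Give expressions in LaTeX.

Σ = -16/21

Compute t_(k+1)/t_k: get (k + 1)/(k + 3).
Gosper form: A/B · C(k+1)/C(k) with A=k + 1, B=k + 3, C=1.
Set up (k + 1)·f(k+1) − (k + 2)·f(k) − (1) = 0.
Bound: deg f ≤ 1.
Solve for f: f(k) = k (degree 1 ≤ 1).
So s_k = (B(k−1)f/C)·t_k = (k*(k + 2))·t_k = -4*k/(k + 1).
Verify: -4/(k**2 + 3*k + 2) matches t_k.
Evaluate s at k=6 and k=2: -24/7 and -8/3; difference -16/21.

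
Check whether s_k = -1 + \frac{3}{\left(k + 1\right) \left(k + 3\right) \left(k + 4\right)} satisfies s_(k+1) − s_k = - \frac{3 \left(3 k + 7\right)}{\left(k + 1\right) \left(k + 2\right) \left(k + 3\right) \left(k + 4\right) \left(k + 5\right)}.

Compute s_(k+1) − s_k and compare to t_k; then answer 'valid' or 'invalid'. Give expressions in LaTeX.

s_(k+1) = -1 + 3/((k + 2)*(k + 4)*(k + 5))
s_(k+1) − s_k = 3*(-3*k - 7)/(k**5 + 15*k**4 + 85*k**3 + 225*k**2 + 274*k + 120)
(s_(k+1) − s_k) − t_k = 0

Valid — Δs_k = t_k.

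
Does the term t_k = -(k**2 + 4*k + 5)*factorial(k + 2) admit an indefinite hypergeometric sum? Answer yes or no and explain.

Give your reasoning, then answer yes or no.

Yes. s_k = -(k + 1)*factorial(k + 2).

Step 1: r(k) = (k + 3)*(4*k + (k + 1)**2 + 9)/(k**2 + 4*k + 5).
Factor: A=k + 3; B=1; C=k**2 + 4*k + 5.
Key eq: (k + 3)·f(k+1) = (1)·f(k) + (k**2 + 4*k + 5).
deg f ≤ 1 (via 1,0,2).
Solve for f: f(k) = k + 1 (degree 1 ≤ 1).
R(k) = B(k−1)·f(k)/C(k) = (k + 1)/(k**2 + 4*k + 5); s_k = R·t_k = -(k + 1)*factorial(k + 2).
Δs = -(k**2 + 4*k + 5)*factorial(k + 2), as required.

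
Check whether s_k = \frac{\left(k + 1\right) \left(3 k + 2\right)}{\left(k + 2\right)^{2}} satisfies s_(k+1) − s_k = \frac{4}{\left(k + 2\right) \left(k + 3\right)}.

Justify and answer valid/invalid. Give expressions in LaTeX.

Invalid: residual \frac{3 k^{2} + 7 k - 2}{k^{4} + 10 k^{3} + 37 k^{2} + 60 k + 36} ≠ 0.

s_(k+1) = (k + 2)*(3*k + 5)/(k + 3)**2
s_(k+1) − s_k = (7*k**2 + 27*k + 22)/(k**4 + 10*k**3 + 37*k**2 + 60*k + 36)
(s_(k+1) − s_k) − t_k = (3*k**2 + 7*k - 2)/(k**4 + 10*k**3 + 37*k**2 + 60*k + 36)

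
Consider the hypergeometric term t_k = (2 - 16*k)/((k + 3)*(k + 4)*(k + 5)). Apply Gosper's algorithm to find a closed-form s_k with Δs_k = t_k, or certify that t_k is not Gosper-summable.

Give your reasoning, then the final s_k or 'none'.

The ratio is (k + 3)*(8*k + 7)/((k + 6)*(8*k - 1)).
Factor: A=k + 3; B=k + 6; C=k - 1/8.
Key eq: (k + 3)·f(k+1) = (k + 5)·f(k) + (k - 1/8).
deg f ≤ 2 (via 1,1,1).
Match coefficients ⇒ f(k) = k*(23*k - 31)/192.
Get s_k = R·t_k = -k*(23*k - 31)/(12*(k + 3)*(k + 4)) with R(k) = B(k−1)f(k)/C(k) = k*(k + 5)*(23*k - 31)/(24*(8*k - 1)).
Check: Δs_k = 2*(1 - 8*k)/(k**3 + 12*k**2 + 47*k + 60). ✓

s_k = -k*(23*k - 31)/(12*(k + 3)*(k + 4))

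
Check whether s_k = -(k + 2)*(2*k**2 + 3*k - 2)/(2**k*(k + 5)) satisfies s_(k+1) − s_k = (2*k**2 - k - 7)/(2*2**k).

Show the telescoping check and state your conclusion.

Invalid: residual 3*(-2*k**3 - 13*k**2 + 6*k + 39)/(2*2**k*(k**2 + 11*k + 30)) ≠ 0.

s_(k+1) = -(k + 3)*(3*k + 2*(k + 1)**2 + 1)/(2*2**k*(k + 6))
s_(k+1) − s_k = (2*k**4 + 15*k**3 + 3*k**2 - 89*k - 93)/(2*2**k*(k**2 + 11*k + 30))
(s_(k+1) − s_k) − t_k = 3*(-2*k**3 - 13*k**2 + 6*k + 39)/(2*2**k*(k**2 + 11*k + 30))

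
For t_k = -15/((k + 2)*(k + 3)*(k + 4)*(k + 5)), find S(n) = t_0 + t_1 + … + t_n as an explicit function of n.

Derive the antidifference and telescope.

Compute t_(k+1)/t_k: get (k + 2)/(k + 6).
Gosper form: A/B · C(k+1)/C(k) with A=k + 2, B=k + 6, C=1.
Need (k + 2)·f(k+1) − (k + 5)·f(k) = 1.
From deg A=1, deg B=1, deg C=0: d=3.
Solving with deg f ≤ 3: f(k) = k*(k**2 + 9*k + 26)/72.
Get s_k = R·t_k = 5*k*(-k**2 - 9*k - 26)/(24*(k + 2)*(k + 3)*(k + 4)) with R(k) = B(k−1)f(k)/C(k) = k*(k + 5)*(k**2 + 9*k + 26)/72.
Verify: -15/(k**4 + 14*k**3 + 71*k**2 + 154*k + 120) matches t_k.
Evaluate: s_(n+1) = 5*(-n**3 - 12*n**2 - 47*n - 36)/(24*(n**3 + 12*n**2 + 47*n + 60)); subtract s_(0) = 0 ⇒ S(n) = 5*(-n**3 - 12*n**2 - 47*n - 36)/(24*(n**3 + 12*n**2 + 47*n + 60)).

S(n) = 5*(-n**3 - 12*n**2 - 47*n - 36)/(24*(n**3 + 12*n**2 + 47*n + 60))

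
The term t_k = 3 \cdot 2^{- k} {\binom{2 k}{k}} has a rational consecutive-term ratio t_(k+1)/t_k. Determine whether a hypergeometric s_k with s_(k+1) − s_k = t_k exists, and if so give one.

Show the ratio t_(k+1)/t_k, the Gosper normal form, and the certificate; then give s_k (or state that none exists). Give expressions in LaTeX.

r(k) = (2*k + 1)/(k + 1) after simplifying.
Take A(k)=2*k + 1, B(k)=k + 1, C(k)=1.
Set up (2*k + 1)·f(k+1) − (k)·f(k) − (1) = 0.
From deg A=1, deg B=1, deg C=0: d=-1.
d = -1 < 0 ⇒ no nonzero polynomial f; not summable.

not Gosper-summable; s_k does not exist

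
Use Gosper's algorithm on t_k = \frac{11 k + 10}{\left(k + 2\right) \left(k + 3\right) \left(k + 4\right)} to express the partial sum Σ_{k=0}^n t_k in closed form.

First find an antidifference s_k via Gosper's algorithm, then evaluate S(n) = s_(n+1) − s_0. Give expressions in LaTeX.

S(n) = \frac{8 n^{2} + 23 n + 15}{3 \left(n^{2} + 7 n + 12\right)}

The ratio is (k + 2)*(11*k + 21)/((k + 5)*(11*k + 10)).
Gosper form: A/B · C(k+1)/C(k) with A=k + 2, B=k + 5, C=k + 10/11.
Set up (k + 2)·f(k+1) − (k + 4)·f(k) − (k + 10/11) = 0.
Degrees (1,1,1) ⇒ d ≤ 2.
Match coefficients ⇒ f(k) = k*(8*k + 7)/33.
Certificate R = B(k−1)f/C = k*(k + 4)*(8*k + 7)/(3*(11*k + 10)) gives s_k = k*(8*k + 7)/(3*(k + 2)*(k + 3)).
Δs = (11*k + 10)/(k**3 + 9*k**2 + 26*k + 24), as required.
Σ_(k=0)^n t_k = s_(n+1) − s_(0) = ((8*n**2 + 23*n + 15)/(3*(n**2 + 7*n + 12))) − (0), i.e. (8*n**2 + 23*n + 15)/(3*(n**2 + 7*n + 12)).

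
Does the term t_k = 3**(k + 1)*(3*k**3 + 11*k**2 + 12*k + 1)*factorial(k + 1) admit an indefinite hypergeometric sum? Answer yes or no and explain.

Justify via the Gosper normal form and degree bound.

Compute t_(k+1)/t_k: get 3*(3*k**4 + 26*k**3 + 83*k**2 + 113*k + 54)/(3*k**3 + 11*k**2 + 12*k + 1).
So A=3*k + 6 and B=1, with C=k**3 + 11*k**2/3 + 4*k + 1/3.
Set up (3*k + 6)·f(k+1) − (1)·f(k) − (k**3 + 11*k**2/3 + 4*k + 1/3) = 0.
Degrees (1,0,3) ⇒ d ≤ 2.
Coefficient equations give f(k) = (k - 1)*(k + 1)/3.
Certificate R = B(k−1)f/C = (k - 1)*(k + 1)/(3*k**3 + 11*k**2 + 12*k + 1) gives s_k = 3**(k + 1)*(k - 1)*(k + 1)*factorial(k + 1).
Verify: 3**(k + 1)*(3*k**3 + 11*k**2 + 12*k + 1)*factorial(k + 1) matches t_k.

Yes. s_k = 3**(k + 1)*(k - 1)*(k + 1)*factorial(k + 1).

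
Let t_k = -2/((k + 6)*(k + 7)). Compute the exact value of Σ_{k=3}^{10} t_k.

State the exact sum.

Σ = -16/153

Compute t_(k+1)/t_k: get (k + 6)/(k + 8).
A = k + 6, B = k + 8, C = 1.
Need (k + 6)·f(k+1) − (k + 7)·f(k) = 1.
From deg A=1, deg B=1, deg C=0: d=1.
Solve for f: f(k) = k/6 (degree 1 ≤ 1).
So s_k = (B(k−1)f/C)·t_k = (k*(k + 7)/6)·t_k = -k/(3*k + 18).
Verify: -2/(k**2 + 13*k + 42) matches t_k.
Sum = s_(11) − s_(3); s_(11) = -11/51, s_(3) = -1/9 ⇒ -16/153.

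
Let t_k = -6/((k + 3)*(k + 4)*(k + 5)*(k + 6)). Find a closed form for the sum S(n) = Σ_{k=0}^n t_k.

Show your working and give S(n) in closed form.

S(n) = (-n**3 - 15*n**2 - 74*n - 60)/(30*(n**3 + 15*n**2 + 74*n + 120))

t_(k+1)/t_k = (k + 3)/(k + 7).
Take A(k)=k + 3, B(k)=k + 7, C(k)=1.
Key eq: (k + 3)·f(k+1) = (k + 6)·f(k) + (1).
deg f ≤ 3 (via 1,1,0).
Match coefficients ⇒ f(k) = k*(k**2 + 12*k + 47)/180.
R(k) = B(k−1)·f(k)/C(k) = k*(k + 6)*(k**2 + 12*k + 47)/180; s_k = R·t_k = k*(-k**2 - 12*k - 47)/(30*(k + 3)*(k + 4)*(k + 5)).
Verify: -6/(k**4 + 18*k**3 + 119*k**2 + 342*k + 360) matches t_k.
s_(n+1) = (-n**3 - 15*n**2 - 74*n - 60)/(30*(n**3 + 15*n**2 + 74*n + 120)) and s_(0) = 0, so S(n) = (-n**3 - 15*n**2 - 74*n - 60)/(30*(n**3 + 15*n**2 + 74*n + 120)).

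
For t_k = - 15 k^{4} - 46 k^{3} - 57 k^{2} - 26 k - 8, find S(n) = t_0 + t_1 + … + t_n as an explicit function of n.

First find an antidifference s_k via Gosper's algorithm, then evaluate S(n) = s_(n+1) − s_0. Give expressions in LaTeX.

r(k) = (15*k**4 + 106*k**3 + 285*k**2 + 338*k + 152)/(15*k**4 + 46*k**3 + 57*k**2 + 26*k + 8) after simplifying.
A = 1, B = 1, C = k**4 + 46*k**3/15 + 19*k**2/5 + 26*k/15 + 8/15.
f must satisfy (1)·f(k+1) − (1)·f(k) = k**4 + 46*k**3/15 + 19*k**2/5 + 26*k/15 + 8/15.
From deg A=0, deg B=0, deg C=4: d=5.
Match coefficients ⇒ f(k) = k*(3*k**4 + 4*k**3 + k**2 - 4*k + 4)/15.
Certificate R = B(k−1)f/C = k*(3*k**4 + 4*k**3 + k**2 - 4*k + 4)/(15*k**4 + 46*k**3 + 57*k**2 + 26*k + 8) gives s_k = k*(-3*k**4 - 4*k**3 - k**2 + 4*k - 4).
Δs = -15*k**4 - 46*k**3 - 57*k**2 - 26*k - 8, as required.
Σ_(k=0)^n t_k = s_(n+1) − s_(0) = (-3*n**5 - 19*n**4 - 47*n**3 - 53*n**2 - 30*n - 8) − (0), i.e. -3*n**5 - 19*n**4 - 47*n**3 - 53*n**2 - 30*n - 8.

S(n) = - 3 n^{5} - 19 n^{4} - 47 n^{3} - 53 n^{2} - 30 n - 8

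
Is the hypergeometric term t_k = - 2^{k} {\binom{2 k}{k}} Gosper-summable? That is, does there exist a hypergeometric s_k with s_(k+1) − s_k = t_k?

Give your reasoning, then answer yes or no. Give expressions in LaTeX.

No — key equation has no polynomial f.

The ratio is 4*(2*k + 1)/(k + 1).
So A=8*k + 4 and B=k + 1, with C=1.
Key eq: (8*k + 4)·f(k+1) = (k)·f(k) + (1).
From deg A=1, deg B=1, deg C=0: d=-1.
Negative degree bound (-1): no f exists, t_k not Gosper-summable.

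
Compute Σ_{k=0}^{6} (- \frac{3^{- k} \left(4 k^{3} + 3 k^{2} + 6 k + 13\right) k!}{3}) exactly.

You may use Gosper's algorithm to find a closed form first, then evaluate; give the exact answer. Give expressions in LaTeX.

t_(k+1)/t_k = (4*k**4 + 19*k**3 + 39*k**2 + 50*k + 26)/(3*(4*k**3 + 3*k**2 + 6*k + 13)).
Factor: A=k/3 + 1/3; B=1; C=k**3 + 3*k**2/4 + 3*k/2 + 13/4.
Solve (k/3 + 1/3)·f(k+1) − (1)·f(k) = k**3 + 3*k**2/4 + 3*k/2 + 13/4.
deg f ≤ 2 (via 1,0,3).
Coefficient equations give f(k) = 3*(4*k**2 + 3*k - 3)/4.
Get s_k = R·t_k = -(4*k**2 + 3*k - 3)*factorial(k)/3**k with R(k) = B(k−1)f(k)/C(k) = 3*(4*k**2 + 3*k - 3)/(4*k**3 + 3*k**2 + 6*k + 13).
s_(k+1) − s_k = -(4*k**3 + 3*k**2 + 6*k + 13)*factorial(k)/(3*3**k) = t_k.
Evaluate s at k=7 and k=0: -119840/243 and 3; difference -120569/243.

Σ = -120569/243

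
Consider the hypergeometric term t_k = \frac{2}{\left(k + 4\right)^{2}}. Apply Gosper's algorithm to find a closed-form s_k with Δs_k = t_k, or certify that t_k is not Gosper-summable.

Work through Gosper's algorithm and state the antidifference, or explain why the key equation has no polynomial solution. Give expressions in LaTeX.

t_(k+1)/t_k = (k + 4)**2/(k + 5)**2.
A = k**2 + 8*k + 16, B = k**2 + 10*k + 25, C = 1.
Set up (k**2 + 8*k + 16)·f(k+1) − (k**2 + 8*k + 16)·f(k) − (1) = 0.
deg f ≤ 0 (via 2,2,0).
f = c0 ⇒ A·f(k+1) − B(k−1)·f(k) − C = -1. The system {-1 = 0} is inconsistent; no antidifference.

no hypergeometric antidifference exists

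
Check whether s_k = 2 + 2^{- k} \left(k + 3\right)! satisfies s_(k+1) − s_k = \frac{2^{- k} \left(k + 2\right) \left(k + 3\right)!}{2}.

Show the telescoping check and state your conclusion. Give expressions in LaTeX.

s_(k+1) = 2**(-k - 1)*factorial(k + 4) + 2
s_(k+1) − s_k = (k + 2)*factorial(k + 3)/(2*2**k)
(s_(k+1) − s_k) − t_k = 0

valid (s_(k+1) − s_k reduces to t_k)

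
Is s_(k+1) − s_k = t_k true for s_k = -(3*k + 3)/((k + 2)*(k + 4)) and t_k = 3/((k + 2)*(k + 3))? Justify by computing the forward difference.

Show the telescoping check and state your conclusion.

Invalid: residual 9*(-2*k - 7)/(k**4 + 14*k**3 + 71*k**2 + 154*k + 120) ≠ 0.

s_(k+1) = 3*(-k - 2)/((k + 3)*(k + 5))
s_(k+1) − s_k = 3*(k**2 + 3*k - 1)/(k**4 + 14*k**3 + 71*k**2 + 154*k + 120)
(s_(k+1) − s_k) − t_k = 9*(-2*k - 7)/(k**4 + 14*k**3 + 71*k**2 + 154*k + 120)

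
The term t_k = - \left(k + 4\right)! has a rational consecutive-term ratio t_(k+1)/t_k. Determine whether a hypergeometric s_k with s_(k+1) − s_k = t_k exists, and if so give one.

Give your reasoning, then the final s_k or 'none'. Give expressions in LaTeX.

not Gosper-summable; s_k does not exist

The ratio is k + 5.
Gosper form: A/B · C(k+1)/C(k) with A=k + 5, B=1, C=1.
Need (k + 5)·f(k+1) − (1)·f(k) = 1.
From deg A=1, deg B=0, deg C=0: d=-1.
d = -1 < 0 ⇒ no nonzero polynomial f; not summable.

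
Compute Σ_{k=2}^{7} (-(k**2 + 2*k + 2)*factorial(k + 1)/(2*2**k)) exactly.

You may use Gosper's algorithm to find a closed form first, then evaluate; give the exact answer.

Σ = -12753

Compute t_(k+1)/t_k: get (k + 2)*(2*k + (k + 1)**2 + 4)/(2*(k**2 + 2*k + 2)).
Factor: A=k/2 + 1; B=1; C=k**2 + 2*k + 2.
Solve (k/2 + 1)·f(k+1) − (1)·f(k) = k**2 + 2*k + 2.
Degrees (1,0,2) ⇒ d ≤ 1.
Match coefficients ⇒ f(k) = 2*(k + 1).
Get s_k = R·t_k = -(k + 1)*factorial(k + 1)/2**k with R(k) = B(k−1)f(k)/C(k) = 2*(k + 1)/(k**2 + 2*k + 2).
s_(k+1) − s_k = -(k**2 + 2*k + 2)*factorial(k + 1)/(2*2**k) = t_k.
Telescoping: Σ = s_(8) − s_(2) = -25515/2 − (-9/2) = -12753.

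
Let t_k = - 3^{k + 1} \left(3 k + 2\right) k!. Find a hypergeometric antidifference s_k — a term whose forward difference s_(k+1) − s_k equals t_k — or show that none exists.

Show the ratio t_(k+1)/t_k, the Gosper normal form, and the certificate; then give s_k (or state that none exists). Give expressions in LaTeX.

s_k = - 3^{k + 1} k!

Ratio r(k) = 3*(k + 1)*(3*k + 5)/(3*k + 2).
So A=3*k + 3 and B=1, with C=k + 2/3.
Set up (3*k + 3)·f(k+1) − (1)·f(k) − (k + 2/3) = 0.
Degrees (1,0,1) ⇒ d ≤ 0.
Match coefficients ⇒ f(k) = 1/3.
Get s_k = R·t_k = -3**(k + 1)*factorial(k) with R(k) = B(k−1)f(k)/C(k) = 1/(3*k + 2).
Δs = -3**(k + 1)*(3*k + 2)*factorial(k), as required.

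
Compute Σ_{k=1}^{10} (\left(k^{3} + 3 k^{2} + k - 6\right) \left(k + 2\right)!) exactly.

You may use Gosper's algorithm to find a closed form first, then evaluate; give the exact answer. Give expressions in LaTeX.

Σ = 666291225618

r(k) = (k + 3)*(k + (k + 1)**3 + 3*(k + 1)**2 - 5)/(k**3 + 3*k**2 + k - 6) after simplifying.
So A=k + 3 and B=1, with C=k**3 + 3*k**2 + k - 6.
Solve (k + 3)·f(k+1) − (1)·f(k) = k**3 + 3*k**2 + k - 6.
From deg A=1, deg B=0, deg C=3: d=2.
Solving with deg f ≤ 2: f(k) = k**2 - k - 3.
Certificate R = B(k−1)f/C = (k**2 - k - 3)/(k**3 + 3*k**2 + k - 6) gives s_k = (k**2 - k - 3)*factorial(k + 2).
s_(k+1) − s_k = (k**3 + 3*k**2 + k - 6)*factorial(k + 2) = t_k.
Evaluate s at k=11 and k=1: 666291225600 and -18; difference 666291225618.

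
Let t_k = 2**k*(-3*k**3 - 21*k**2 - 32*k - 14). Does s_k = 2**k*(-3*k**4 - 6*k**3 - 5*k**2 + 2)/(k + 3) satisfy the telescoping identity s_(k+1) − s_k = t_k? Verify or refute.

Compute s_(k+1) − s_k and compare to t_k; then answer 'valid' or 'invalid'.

Invalid: residual 2**(k + 1)*(3*k**4 + 27*k**3 + 92*k**2 + 108*k + 44)/(k**2 + 7*k + 12) ≠ 0.

s_(k+1) = 2**(k + 1)*(-3*(k + 1)**4 - 6*(k + 1)**3 - 5*(k + 1)**2 + 2)/(k + 4)
s_(k+1) − s_k = 2**k*(-3*k**5 - 36*k**4 - 161*k**3 - 306*k**2 - 266*k - 80)/(k**2 + 7*k + 12)
(s_(k+1) − s_k) − t_k = 2**(k + 1)*(3*k**4 + 27*k**3 + 92*k**2 + 108*k + 44)/(k**2 + 7*k + 12)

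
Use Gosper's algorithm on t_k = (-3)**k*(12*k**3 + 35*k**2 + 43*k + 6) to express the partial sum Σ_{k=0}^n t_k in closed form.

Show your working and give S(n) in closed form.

Ratio r(k) = 3*(-12*k**3 - 71*k**2 - 149*k - 96)/(12*k**3 + 35*k**2 + 43*k + 6).
Gosper form: A/B · C(k+1)/C(k) with A=-3, B=1, C=k**3 + 35*k**2/12 + 43*k/12 + 1/2.
Solve (-3)·f(k+1) − (1)·f(k) = k**3 + 35*k**2/12 + 43*k/12 + 1/2.
Degrees (0,0,3) ⇒ d ≤ 3.
Solving with deg f ≤ 3: f(k) = -(3*k**3 + 2*k**2 + k - 3)/12.
Certificate R = B(k−1)f/C = -(3*k**3 + 2*k**2 + k - 3)/(12*k**3 + 35*k**2 + 43*k + 6) gives s_k = (-3)**k*(-3*k**3 - 2*k**2 - k + 3).
s_(k+1) − s_k = (-3)**k*(12*k**3 + 35*k**2 + 43*k + 6) = t_k.
Evaluate: s_(n+1) = 3*(-3)**n*(3*n**3 + 11*n**2 + 14*n + 3); subtract s_(0) = 3 ⇒ S(n) = 9*(-3)**n*n**3 + 33*(-3)**n*n**2 + 42*(-3)**n*n + 9*(-3)**n - 3.

S(n) = 9*(-3)**n*n**3 + 33*(-3)**n*n**2 + 42*(-3)**n*n + 9*(-3)**n - 3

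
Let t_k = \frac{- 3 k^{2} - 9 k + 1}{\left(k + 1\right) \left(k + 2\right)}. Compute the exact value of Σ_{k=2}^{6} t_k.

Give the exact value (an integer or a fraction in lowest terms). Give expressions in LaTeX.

Compute t_(k+1)/t_k: get (k + 1)*(9*k + 3*(k + 1)**2 + 8)/((k + 3)*(3*k**2 + 9*k - 1)).
Take A(k)=k + 1, B(k)=k + 3, C(k)=k**2 + 3*k - 1/3.
f must satisfy (k + 1)·f(k+1) − (k + 2)·f(k) = k**2 + 3*k - 1/3.
Bound: deg f ≤ 2.
Solve for f: f(k) = k*(3*k - 4)/3 (degree 2 ≤ 2).
So s_k = (B(k−1)f/C)·t_k = (k*(k + 2)*(3*k - 4)/(3*k**2 + 9*k - 1))·t_k = k*(4 - 3*k)/(k + 1).
Δs = (-3*k**2 - 9*k + 1)/(k**2 + 3*k + 2), as required.
Telescoping: Σ = s_(7) − s_(2) = -119/8 − (-4/3) = -325/24.

Σ = -325/24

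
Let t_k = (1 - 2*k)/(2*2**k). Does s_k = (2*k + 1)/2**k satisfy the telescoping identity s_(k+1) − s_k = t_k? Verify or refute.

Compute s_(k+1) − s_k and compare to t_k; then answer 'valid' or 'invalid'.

s_(k+1) = (2*k + 3)/(2*2**k)
s_(k+1) − s_k = (1 - 2*k)/(2*2**k)
(s_(k+1) − s_k) − t_k = 0

valid; difference matches t_k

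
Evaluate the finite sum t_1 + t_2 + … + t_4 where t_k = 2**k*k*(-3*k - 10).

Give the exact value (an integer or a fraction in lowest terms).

r(k) = 2*(k + 1)*(3*k + 13)/(k*(3*k + 10)) after simplifying.
Gosper form: A/B · C(k+1)/C(k) with A=2, B=1, C=k**2 + 10*k/3.
Key eq: (2)·f(k+1) = (1)·f(k) + (k**2 + 10*k/3).
From deg A=0, deg B=0, deg C=2: d=2.
Coefficient equations give f(k) = (3*k**2 - 2*k - 2)/3.
Then R = B(k−1)f/C = (3*k**2 - 2*k - 2)/(k*(3*k + 10)), so s_k = R(k)·t_k = 2**k*(-3*k**2 + 2*k + 2).
Check: Δs_k = 2**k*k*(-3*k - 10). ✓
Telescoping: Σ = s_(5) − s_(1) = -2016 − (2) = -2018.

Σ = -2018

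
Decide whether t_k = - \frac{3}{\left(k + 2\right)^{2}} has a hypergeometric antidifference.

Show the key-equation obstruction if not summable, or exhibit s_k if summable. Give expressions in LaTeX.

No — t_k has no hypergeometric antidifference.

r(k) = (k + 2)**2/(k + 3)**2 after simplifying.
So A=k**2 + 4*k + 4 and B=k**2 + 6*k + 9, with C=1.
f must satisfy (k**2 + 4*k + 4)·f(k+1) − (k**2 + 4*k + 4)·f(k) = 1.
deg f ≤ 0 (via 2,2,0).
Write f(k) = c0. Then LHS − RHS = -1, requiring -1 = 0: contradictory. No certificate.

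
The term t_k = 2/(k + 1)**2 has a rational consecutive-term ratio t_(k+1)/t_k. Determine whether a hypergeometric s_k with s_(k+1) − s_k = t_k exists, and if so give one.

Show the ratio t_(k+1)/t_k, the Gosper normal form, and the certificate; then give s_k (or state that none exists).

Step 1: r(k) = (k + 1)**2/(k + 2)**2.
Factor: A=k**2 + 2*k + 1; B=k**2 + 4*k + 4; C=1.
f must satisfy (k**2 + 2*k + 1)·f(k+1) − (k**2 + 2*k + 1)·f(k) = 1.
d = 0 from the (2,2,0) case.
Generic f = c0 gives residual -1; -1 = 0 cannot hold, so t_k is not Gosper-summable.

none — t_k is not Gosper-summable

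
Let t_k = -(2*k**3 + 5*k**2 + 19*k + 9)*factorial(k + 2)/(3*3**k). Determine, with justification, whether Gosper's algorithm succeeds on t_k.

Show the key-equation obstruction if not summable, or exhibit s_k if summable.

The ratio is (2*k**4 + 17*k**3 + 68*k**2 + 140*k + 105)/(3*(2*k**3 + 5*k**2 + 19*k + 9)).
So A=k/3 + 1 and B=1, with C=k**3 + 5*k**2/2 + 19*k/2 + 9/2.
Set up (k/3 + 1)·f(k+1) − (1)·f(k) − (k**3 + 5*k**2/2 + 19*k/2 + 9/2) = 0.
Bound: deg f ≤ 2.
Coefficient equations give f(k) = 3*(2*k**2 + k + 4)/2.
Get s_k = R·t_k = -(2*k**2 + k + 4)*factorial(k + 2)/3**k with R(k) = B(k−1)f(k)/C(k) = 3*(2*k**2 + k + 4)/(2*k**3 + 5*k**2 + 19*k + 9).
Check: Δs_k = -(2*k**3 + 5*k**2 + 19*k + 9)*factorial(k + 2)/(3*3**k). ✓

Yes. s_k = -(2*k**2 + k + 4)*factorial(k + 2)/3**k.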